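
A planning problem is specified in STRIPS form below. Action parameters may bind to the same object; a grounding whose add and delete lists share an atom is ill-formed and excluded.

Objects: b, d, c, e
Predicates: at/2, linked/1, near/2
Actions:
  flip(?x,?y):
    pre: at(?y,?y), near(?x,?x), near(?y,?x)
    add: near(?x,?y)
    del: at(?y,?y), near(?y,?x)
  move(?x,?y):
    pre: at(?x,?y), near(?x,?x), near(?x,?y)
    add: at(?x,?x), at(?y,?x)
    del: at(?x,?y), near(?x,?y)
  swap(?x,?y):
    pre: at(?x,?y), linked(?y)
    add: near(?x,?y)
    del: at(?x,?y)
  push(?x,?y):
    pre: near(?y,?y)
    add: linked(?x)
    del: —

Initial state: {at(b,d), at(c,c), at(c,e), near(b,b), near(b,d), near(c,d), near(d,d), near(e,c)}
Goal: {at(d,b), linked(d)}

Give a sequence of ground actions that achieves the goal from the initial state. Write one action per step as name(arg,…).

move(b,d); push(d,b)

1. move(b,d)  →  {at(b,b), at(c,c), at(c,e), at(d,b), near(b,b), near(c,d), near(d,d), near(e,c)}
2. push(d,b)  →  {at(b,b), at(c,c), at(c,e), at(d,b), linked(d), near(b,b), near(c,d), near(d,d), near(e,c)}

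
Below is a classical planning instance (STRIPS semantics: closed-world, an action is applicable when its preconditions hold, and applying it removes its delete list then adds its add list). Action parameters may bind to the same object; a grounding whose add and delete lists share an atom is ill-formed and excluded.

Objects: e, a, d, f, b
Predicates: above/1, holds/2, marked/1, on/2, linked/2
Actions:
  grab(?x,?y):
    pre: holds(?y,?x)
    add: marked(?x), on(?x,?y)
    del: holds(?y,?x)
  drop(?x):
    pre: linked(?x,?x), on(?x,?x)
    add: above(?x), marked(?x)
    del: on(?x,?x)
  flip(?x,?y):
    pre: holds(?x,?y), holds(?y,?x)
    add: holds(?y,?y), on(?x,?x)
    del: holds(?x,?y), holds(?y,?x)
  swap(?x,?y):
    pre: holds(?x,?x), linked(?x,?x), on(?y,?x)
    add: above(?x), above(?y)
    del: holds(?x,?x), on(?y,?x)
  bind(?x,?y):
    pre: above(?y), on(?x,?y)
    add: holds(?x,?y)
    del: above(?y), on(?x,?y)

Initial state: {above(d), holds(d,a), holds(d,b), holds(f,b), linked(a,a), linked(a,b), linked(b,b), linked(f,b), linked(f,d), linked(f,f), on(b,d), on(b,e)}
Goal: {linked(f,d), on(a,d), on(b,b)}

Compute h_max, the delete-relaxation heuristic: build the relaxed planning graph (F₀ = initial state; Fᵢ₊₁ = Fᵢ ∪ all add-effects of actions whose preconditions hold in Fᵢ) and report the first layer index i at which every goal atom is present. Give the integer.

2

F0 = init (12 atoms)
F1 = F0 ∪ {holds(b,d), marked(a), marked(b), on(a,d), on(b,f)}  (17 atoms)
F2 = F1 ∪ {holds(a,d), holds(b,b), holds(d,d), marked(d), on(b,b), on(d,b), on(d,d)}  (24 atoms)
goal ⊆ F2  ⇒  h_max = 2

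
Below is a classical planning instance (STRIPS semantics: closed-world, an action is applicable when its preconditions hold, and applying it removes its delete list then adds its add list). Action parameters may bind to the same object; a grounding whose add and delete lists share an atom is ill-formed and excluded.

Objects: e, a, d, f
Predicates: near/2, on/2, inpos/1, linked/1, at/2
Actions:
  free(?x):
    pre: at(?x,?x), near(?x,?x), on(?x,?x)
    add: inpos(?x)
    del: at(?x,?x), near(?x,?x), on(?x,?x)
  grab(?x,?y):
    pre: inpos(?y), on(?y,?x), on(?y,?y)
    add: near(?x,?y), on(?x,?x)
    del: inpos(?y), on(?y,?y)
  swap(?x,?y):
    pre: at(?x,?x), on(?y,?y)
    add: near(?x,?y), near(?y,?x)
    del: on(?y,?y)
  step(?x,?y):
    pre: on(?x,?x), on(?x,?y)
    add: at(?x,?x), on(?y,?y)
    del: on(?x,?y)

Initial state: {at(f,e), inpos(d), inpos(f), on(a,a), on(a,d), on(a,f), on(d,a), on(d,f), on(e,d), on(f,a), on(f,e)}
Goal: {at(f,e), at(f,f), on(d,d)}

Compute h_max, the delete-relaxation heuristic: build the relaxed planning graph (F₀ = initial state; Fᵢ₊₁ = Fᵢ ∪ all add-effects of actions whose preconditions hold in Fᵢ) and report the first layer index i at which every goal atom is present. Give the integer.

F0 = init (11 atoms)
F1 = F0 ∪ {at(a,a), on(d,d), on(f,f)}  (14 atoms)
F2 = F1 ∪ {at(d,d), at(f,f), near(a,a), near(a,d), near(a,f), near(d,a), near(e,f), near(f,a), near(f,d), on(e,e)}  (24 atoms)
goal ⊆ F2  ⇒  h_max = 2

2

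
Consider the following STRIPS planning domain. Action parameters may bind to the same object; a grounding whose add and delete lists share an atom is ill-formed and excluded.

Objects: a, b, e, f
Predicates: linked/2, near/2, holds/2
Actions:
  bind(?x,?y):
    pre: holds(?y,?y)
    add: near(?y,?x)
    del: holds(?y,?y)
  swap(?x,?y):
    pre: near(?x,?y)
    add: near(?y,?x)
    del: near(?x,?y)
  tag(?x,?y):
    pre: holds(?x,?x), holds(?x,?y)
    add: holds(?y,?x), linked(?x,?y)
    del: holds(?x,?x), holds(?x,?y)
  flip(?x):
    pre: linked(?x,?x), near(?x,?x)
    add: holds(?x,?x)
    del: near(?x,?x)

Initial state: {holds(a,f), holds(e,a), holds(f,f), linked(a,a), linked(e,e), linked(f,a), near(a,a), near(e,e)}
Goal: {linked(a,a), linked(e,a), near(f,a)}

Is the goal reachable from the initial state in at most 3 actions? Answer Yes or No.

1. bind(a,f)  →  {holds(a,f), holds(e,a), linked(a,a), linked(e,e), linked(f,a), near(a,a), near(e,e), near(f,a)}
2. flip(e)  →  {holds(a,f), holds(e,a), holds(e,e), linked(a,a), linked(e,e), linked(f,a), near(a,a), near(f,a)}
3. tag(e,a)  →  {holds(a,e), holds(a,f), linked(a,a), linked(e,a), linked(e,e), linked(f,a), near(a,a), near(f,a)}
optimal plan length = 3; 3 ≤ 3

Yes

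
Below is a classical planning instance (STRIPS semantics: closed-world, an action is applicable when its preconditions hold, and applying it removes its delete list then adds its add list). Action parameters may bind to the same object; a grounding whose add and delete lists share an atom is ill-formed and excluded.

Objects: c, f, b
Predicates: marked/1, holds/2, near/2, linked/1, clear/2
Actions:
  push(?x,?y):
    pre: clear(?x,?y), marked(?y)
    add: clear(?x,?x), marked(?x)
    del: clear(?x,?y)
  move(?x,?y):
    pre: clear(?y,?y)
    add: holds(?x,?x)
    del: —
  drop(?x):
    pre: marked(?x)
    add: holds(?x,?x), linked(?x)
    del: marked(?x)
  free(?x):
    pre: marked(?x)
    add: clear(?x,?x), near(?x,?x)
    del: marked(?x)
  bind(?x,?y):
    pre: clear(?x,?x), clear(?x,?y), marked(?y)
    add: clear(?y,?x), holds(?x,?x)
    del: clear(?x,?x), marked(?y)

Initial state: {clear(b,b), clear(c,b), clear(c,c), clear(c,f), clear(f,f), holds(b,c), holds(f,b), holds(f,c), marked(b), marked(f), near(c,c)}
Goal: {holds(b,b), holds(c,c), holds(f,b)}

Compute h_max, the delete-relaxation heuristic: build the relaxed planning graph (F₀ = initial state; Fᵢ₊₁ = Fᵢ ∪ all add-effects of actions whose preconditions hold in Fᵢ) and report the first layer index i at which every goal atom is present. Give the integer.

1

F0 = init (11 atoms)
F1 = F0 ∪ {clear(b,c), clear(f,c), holds(b,b), holds(c,c), holds(f,f), linked(b), linked(f), marked(c), near(b,b), near(f,f)}  (21 atoms)
goal ⊆ F1  ⇒  h_max = 1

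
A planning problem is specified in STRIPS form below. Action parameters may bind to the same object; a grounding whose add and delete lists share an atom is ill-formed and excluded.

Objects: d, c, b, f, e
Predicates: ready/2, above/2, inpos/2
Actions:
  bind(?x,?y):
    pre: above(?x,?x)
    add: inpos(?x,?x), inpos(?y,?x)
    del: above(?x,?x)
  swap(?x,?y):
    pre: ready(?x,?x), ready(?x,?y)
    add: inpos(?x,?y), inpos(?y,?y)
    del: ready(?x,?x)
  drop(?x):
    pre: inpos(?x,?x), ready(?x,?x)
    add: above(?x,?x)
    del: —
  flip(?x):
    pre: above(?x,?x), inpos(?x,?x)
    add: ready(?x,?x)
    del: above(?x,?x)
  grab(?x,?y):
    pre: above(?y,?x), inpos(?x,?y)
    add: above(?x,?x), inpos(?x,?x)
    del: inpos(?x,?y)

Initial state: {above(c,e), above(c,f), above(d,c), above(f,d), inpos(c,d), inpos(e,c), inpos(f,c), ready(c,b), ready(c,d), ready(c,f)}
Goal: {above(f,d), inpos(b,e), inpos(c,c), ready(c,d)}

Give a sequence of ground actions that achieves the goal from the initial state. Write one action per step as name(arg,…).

grab(c,d); grab(e,c); bind(e,b)

1. grab(c,d)  →  {above(c,c), above(c,e), above(c,f), above(d,c), above(f,d), inpos(c,c), inpos(e,c), inpos(f,c), ready(c,b), ready(c,d), ready(c,f)}
2. grab(e,c)  →  {above(c,c), above(c,e), above(c,f), above(d,c), above(e,e), above(f,d), inpos(c,c), inpos(e,e), inpos(f,c), ready(c,b), ready(c,d), ready(c,f)}
3. bind(e,b)  →  {above(c,c), above(c,e), above(c,f), above(d,c), above(f,d), inpos(b,e), inpos(c,c), inpos(e,e), inpos(f,c), ready(c,b), ready(c,d), ready(c,f)}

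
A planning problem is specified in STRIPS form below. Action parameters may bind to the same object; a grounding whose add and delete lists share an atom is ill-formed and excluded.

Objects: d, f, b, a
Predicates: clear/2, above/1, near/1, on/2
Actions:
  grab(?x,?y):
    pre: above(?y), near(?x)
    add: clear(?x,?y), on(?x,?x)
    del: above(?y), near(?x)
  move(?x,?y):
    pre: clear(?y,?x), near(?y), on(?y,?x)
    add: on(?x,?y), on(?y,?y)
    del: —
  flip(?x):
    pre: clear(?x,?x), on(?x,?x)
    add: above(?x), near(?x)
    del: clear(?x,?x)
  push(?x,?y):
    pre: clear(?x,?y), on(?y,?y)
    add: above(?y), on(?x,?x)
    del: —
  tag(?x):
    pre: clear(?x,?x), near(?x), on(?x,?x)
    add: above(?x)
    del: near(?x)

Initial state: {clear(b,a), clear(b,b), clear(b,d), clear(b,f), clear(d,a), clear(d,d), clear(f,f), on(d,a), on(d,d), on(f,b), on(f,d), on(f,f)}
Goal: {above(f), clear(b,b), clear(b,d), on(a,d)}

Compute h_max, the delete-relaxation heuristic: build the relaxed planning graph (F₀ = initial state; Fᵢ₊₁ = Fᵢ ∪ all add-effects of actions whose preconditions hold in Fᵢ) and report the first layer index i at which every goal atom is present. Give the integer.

2

F0 = init (12 atoms)
F1 = F0 ∪ {above(d), above(f), near(d), near(f), on(b,b)}  (17 atoms)
F2 = F1 ∪ {above(b), clear(d,f), clear(f,d), near(b), on(a,d)}  (22 atoms)
goal ⊆ F2  ⇒  h_max = 2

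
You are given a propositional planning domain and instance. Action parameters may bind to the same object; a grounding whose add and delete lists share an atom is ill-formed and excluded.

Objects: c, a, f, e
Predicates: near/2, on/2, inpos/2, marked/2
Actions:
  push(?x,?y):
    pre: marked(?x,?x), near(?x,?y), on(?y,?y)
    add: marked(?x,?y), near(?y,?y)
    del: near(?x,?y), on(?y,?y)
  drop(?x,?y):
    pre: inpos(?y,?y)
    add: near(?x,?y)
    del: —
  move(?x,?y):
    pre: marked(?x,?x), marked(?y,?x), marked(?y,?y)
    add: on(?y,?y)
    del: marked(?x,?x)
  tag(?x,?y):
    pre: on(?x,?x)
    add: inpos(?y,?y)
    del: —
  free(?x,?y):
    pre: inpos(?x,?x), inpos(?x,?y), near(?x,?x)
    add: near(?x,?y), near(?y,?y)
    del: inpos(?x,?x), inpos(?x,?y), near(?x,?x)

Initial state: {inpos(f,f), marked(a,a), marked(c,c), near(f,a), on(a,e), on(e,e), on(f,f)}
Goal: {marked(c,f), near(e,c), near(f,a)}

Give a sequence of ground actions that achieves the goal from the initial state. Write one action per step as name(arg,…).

drop(c,f); push(c,f); tag(e,c); drop(e,c)

1. drop(c,f)  →  {inpos(f,f), marked(a,a), marked(c,c), near(c,f), near(f,a), on(a,e), on(e,e), on(f,f)}
2. push(c,f)  →  {inpos(f,f), marked(a,a), marked(c,c), marked(c,f), near(f,a), near(f,f), on(a,e), on(e,e)}
3. tag(e,c)  →  {inpos(c,c), inpos(f,f), marked(a,a), marked(c,c), marked(c,f), near(f,a), near(f,f), on(a,e), on(e,e)}
4. drop(e,c)  →  {inpos(c,c), inpos(f,f), marked(a,a), marked(c,c), marked(c,f), near(e,c), near(f,a), near(f,f), on(a,e), on(e,e)}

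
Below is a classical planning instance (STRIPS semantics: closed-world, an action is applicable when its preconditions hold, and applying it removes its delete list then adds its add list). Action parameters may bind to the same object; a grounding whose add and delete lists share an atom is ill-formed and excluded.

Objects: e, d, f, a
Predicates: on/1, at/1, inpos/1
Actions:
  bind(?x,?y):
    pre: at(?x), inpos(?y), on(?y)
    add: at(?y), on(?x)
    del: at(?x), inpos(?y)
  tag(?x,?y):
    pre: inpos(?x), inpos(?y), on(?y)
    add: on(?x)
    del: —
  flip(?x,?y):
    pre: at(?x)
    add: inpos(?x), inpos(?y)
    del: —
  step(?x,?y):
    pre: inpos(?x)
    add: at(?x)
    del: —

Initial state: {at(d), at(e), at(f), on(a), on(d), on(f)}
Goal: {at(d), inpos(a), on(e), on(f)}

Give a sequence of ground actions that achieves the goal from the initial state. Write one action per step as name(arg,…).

flip(e,a); tag(e,a)

1. flip(e,a)  →  {at(d), at(e), at(f), inpos(a), inpos(e), on(a), on(d), on(f)}
2. tag(e,a)  →  {at(d), at(e), at(f), inpos(a), inpos(e), on(a), on(d), on(e), on(f)}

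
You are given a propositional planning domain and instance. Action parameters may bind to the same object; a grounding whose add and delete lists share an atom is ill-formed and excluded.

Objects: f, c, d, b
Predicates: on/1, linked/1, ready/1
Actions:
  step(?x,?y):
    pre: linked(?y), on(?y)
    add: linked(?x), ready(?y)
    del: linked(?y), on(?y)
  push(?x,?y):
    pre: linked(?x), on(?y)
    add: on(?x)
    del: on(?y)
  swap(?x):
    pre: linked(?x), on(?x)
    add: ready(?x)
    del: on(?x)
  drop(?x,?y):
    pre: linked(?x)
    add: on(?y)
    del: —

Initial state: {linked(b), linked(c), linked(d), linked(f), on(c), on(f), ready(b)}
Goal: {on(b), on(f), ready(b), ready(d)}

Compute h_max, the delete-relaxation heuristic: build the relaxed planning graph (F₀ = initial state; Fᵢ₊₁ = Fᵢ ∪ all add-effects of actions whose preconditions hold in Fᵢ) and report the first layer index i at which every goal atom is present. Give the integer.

F0 = init (7 atoms)
F1 = F0 ∪ {on(b), on(d), ready(c), ready(f)}  (11 atoms)
F2 = F1 ∪ {ready(d)}  (12 atoms)
goal ⊆ F2  ⇒  h_max = 2

2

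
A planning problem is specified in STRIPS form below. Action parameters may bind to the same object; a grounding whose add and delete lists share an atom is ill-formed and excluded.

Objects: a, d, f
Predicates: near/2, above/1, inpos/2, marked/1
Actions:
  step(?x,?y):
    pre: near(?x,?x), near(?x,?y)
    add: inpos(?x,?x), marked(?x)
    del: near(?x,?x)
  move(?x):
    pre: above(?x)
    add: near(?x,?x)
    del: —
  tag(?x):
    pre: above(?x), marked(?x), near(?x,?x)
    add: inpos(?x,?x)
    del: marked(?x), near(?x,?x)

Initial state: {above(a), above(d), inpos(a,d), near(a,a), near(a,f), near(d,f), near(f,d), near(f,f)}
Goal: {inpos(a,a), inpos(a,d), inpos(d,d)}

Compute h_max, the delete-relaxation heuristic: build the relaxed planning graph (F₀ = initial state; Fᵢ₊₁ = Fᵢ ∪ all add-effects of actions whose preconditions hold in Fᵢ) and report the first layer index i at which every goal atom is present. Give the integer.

F0 = init (8 atoms)
F1 = F0 ∪ {inpos(a,a), inpos(f,f), marked(a), marked(f), near(d,d)}  (13 atoms)
F2 = F1 ∪ {inpos(d,d), marked(d)}  (15 atoms)
goal ⊆ F2  ⇒  h_max = 2

2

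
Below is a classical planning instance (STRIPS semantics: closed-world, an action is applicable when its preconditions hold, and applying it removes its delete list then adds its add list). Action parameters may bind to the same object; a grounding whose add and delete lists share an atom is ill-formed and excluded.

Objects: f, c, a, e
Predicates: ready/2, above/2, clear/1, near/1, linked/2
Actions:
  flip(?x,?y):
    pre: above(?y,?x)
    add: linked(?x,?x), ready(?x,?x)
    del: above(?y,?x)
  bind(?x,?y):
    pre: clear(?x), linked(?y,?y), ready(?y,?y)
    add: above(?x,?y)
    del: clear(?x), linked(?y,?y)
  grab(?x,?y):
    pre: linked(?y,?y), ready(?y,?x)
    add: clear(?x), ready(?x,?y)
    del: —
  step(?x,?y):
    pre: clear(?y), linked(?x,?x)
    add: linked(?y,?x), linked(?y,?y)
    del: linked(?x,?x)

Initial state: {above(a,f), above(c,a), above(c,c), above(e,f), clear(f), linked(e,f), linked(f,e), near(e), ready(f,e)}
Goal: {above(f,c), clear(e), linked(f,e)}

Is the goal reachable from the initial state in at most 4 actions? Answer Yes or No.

1. flip(f,a)  →  {above(c,a), above(c,c), above(e,f), clear(f), linked(e,f), linked(f,e), linked(f,f), near(e), ready(f,e), ready(f,f)}
2. flip(c,c)  →  {above(c,a), above(e,f), clear(f), linked(c,c), linked(e,f), linked(f,e), linked(f,f), near(e), ready(c,c), ready(f,e), ready(f,f)}
3. bind(f,c)  →  {above(c,a), above(e,f), above(f,c), linked(e,f), linked(f,e), linked(f,f), near(e), ready(c,c), ready(f,e), ready(f,f)}
4. grab(e,f)  →  {above(c,a), above(e,f), above(f,c), clear(e), linked(e,f), linked(f,e), linked(f,f), near(e), ready(c,c), ready(e,f), ready(f,e), ready(f,f)}
optimal plan length = 4; 4 ≤ 4

Yes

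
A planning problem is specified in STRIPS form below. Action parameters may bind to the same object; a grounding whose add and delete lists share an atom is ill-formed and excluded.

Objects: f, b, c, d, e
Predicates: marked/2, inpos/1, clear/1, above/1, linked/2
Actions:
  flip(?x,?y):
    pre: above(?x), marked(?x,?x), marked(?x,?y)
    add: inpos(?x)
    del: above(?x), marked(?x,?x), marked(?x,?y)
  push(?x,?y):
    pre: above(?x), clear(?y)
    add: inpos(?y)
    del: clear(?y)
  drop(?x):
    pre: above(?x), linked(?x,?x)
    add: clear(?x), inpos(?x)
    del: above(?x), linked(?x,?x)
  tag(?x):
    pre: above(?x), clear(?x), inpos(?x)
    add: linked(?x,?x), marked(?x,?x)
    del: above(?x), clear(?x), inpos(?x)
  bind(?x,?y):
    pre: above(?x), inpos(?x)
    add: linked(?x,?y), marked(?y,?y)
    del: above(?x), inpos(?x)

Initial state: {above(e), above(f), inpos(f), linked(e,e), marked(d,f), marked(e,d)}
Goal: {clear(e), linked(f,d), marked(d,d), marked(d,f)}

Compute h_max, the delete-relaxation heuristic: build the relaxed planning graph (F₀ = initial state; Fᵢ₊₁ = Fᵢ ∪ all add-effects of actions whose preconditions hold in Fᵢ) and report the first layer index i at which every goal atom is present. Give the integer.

1

F0 = init (6 atoms)
F1 = F0 ∪ {clear(e), inpos(e), linked(f,b), linked(f,c), linked(f,d), linked(f,e), linked(f,f), marked(b,b), marked(c,c), marked(d,d), marked(e,e), marked(f,f)}  (18 atoms)
goal ⊆ F1  ⇒  h_max = 1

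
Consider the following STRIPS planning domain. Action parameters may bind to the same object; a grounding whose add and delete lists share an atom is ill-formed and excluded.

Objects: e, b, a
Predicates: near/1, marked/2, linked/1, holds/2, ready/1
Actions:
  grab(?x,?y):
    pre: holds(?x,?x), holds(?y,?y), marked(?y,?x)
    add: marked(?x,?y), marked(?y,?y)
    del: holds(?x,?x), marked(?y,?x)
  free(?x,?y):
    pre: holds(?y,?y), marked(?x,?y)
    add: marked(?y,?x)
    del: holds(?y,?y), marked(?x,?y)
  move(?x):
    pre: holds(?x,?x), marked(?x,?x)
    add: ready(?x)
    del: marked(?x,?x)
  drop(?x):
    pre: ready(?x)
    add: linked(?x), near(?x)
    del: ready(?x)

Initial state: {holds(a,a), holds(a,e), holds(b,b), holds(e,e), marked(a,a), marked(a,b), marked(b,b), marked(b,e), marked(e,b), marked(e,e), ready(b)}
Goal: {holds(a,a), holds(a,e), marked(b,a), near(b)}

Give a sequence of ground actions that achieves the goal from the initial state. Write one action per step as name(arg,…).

grab(b,a); drop(b)

1. grab(b,a)  →  {holds(a,a), holds(a,e), holds(e,e), marked(a,a), marked(b,a), marked(b,b), marked(b,e), marked(e,b), marked(e,e), ready(b)}
2. drop(b)  →  {holds(a,a), holds(a,e), holds(e,e), linked(b), marked(a,a), marked(b,a), marked(b,b), marked(b,e), marked(e,b), marked(e,e), near(b)}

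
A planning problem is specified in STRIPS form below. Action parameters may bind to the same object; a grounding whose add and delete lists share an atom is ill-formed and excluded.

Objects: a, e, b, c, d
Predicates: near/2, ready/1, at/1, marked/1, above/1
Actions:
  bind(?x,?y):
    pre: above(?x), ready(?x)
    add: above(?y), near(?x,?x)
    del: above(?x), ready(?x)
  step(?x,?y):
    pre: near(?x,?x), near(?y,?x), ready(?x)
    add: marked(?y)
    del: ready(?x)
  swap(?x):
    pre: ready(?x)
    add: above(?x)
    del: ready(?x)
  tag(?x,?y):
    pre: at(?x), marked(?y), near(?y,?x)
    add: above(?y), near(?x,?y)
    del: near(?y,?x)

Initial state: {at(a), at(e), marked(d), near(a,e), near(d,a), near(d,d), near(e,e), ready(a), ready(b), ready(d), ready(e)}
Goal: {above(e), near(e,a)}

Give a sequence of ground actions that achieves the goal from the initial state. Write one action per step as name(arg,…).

step(e,a); tag(e,a); bind(a,e)

1. step(e,a)  →  {at(a), at(e), marked(a), marked(d), near(a,e), near(d,a), near(d,d), near(e,e), ready(a), ready(b), ready(d)}
2. tag(e,a)  →  {above(a), at(a), at(e), marked(a), marked(d), near(d,a), near(d,d), near(e,a), near(e,e), ready(a), ready(b), ready(d)}
3. bind(a,e)  →  {above(e), at(a), at(e), marked(a), marked(d), near(a,a), near(d,a), near(d,d), near(e,a), near(e,e), ready(b), ready(d)}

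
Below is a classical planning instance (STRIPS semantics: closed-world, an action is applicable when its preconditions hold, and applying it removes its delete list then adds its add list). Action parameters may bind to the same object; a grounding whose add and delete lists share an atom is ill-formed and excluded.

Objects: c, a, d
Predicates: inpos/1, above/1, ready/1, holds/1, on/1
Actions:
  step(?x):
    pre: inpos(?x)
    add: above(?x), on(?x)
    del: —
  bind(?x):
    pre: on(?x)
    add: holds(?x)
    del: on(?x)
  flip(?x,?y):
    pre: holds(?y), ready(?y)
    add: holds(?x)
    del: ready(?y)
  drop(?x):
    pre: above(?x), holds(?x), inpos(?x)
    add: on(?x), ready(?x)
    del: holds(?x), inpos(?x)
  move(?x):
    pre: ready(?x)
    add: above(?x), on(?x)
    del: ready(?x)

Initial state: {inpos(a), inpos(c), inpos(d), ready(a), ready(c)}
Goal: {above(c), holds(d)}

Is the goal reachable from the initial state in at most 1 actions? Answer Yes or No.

No

1. step(c)  →  {above(c), inpos(a), inpos(c), inpos(d), on(c), ready(a), ready(c)}
2. step(d)  →  {above(c), above(d), inpos(a), inpos(c), inpos(d), on(c), on(d), ready(a), ready(c)}
3. bind(d)  →  {above(c), above(d), holds(d), inpos(a), inpos(c), inpos(d), on(c), ready(a), ready(c)}
optimal plan length = 3; 3 > 1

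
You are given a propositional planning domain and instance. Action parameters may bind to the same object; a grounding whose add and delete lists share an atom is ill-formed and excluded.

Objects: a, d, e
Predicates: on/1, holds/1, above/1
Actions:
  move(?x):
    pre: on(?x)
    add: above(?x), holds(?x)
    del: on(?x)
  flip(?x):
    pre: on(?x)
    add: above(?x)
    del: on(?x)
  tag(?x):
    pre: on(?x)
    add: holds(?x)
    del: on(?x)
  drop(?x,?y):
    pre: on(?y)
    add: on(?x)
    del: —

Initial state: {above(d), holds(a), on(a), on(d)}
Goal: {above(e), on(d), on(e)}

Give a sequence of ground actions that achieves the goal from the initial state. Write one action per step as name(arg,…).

drop(e,a); move(e); drop(e,a)

1. drop(e,a)  →  {above(d), holds(a), on(a), on(d), on(e)}
2. move(e)  →  {above(d), above(e), holds(a), holds(e), on(a), on(d)}
3. drop(e,a)  →  {above(d), above(e), holds(a), holds(e), on(a), on(d), on(e)}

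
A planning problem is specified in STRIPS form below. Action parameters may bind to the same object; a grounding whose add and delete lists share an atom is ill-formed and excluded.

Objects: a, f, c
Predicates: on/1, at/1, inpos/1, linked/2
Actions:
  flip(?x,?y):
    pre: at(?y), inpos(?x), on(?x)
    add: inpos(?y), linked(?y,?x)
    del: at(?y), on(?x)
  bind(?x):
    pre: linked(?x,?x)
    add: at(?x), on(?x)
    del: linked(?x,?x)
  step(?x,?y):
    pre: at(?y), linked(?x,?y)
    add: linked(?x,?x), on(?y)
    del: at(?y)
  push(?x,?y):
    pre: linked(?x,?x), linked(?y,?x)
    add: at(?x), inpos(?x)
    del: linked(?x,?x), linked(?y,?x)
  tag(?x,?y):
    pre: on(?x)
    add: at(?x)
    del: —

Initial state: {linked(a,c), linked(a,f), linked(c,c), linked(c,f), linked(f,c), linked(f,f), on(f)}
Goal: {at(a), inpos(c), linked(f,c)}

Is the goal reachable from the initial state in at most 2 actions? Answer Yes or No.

1. push(c,c)  →  {at(c), inpos(c), linked(a,c), linked(a,f), linked(c,f), linked(f,c), linked(f,f), on(f)}
2. step(a,c)  →  {inpos(c), linked(a,a), linked(a,c), linked(a,f), linked(c,f), linked(f,c), linked(f,f), on(c), on(f)}
3. bind(a)  →  {at(a), inpos(c), linked(a,c), linked(a,f), linked(c,f), linked(f,c), linked(f,f), on(a), on(c), on(f)}
optimal plan length = 3; 3 > 2

No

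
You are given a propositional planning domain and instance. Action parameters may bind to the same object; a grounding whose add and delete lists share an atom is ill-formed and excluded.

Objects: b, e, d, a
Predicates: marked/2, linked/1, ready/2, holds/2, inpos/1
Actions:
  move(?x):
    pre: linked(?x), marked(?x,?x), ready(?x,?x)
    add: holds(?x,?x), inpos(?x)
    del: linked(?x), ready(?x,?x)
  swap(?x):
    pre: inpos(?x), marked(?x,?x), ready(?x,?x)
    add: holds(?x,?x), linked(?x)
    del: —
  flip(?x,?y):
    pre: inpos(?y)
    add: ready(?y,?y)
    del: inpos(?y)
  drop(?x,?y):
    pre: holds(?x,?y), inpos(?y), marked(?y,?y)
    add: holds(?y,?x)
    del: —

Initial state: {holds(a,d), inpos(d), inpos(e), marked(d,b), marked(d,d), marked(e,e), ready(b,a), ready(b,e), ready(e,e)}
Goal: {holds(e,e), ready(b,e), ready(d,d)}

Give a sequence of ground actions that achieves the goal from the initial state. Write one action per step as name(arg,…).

1. swap(e)  →  {holds(a,d), holds(e,e), inpos(d), inpos(e), linked(e), marked(d,b), marked(d,d), marked(e,e), ready(b,a), ready(b,e), ready(e,e)}
2. flip(b,d)  →  {holds(a,d), holds(e,e), inpos(e), linked(e), marked(d,b), marked(d,d), marked(e,e), ready(b,a), ready(b,e), ready(d,d), ready(e,e)}

swap(e); flip(b,d)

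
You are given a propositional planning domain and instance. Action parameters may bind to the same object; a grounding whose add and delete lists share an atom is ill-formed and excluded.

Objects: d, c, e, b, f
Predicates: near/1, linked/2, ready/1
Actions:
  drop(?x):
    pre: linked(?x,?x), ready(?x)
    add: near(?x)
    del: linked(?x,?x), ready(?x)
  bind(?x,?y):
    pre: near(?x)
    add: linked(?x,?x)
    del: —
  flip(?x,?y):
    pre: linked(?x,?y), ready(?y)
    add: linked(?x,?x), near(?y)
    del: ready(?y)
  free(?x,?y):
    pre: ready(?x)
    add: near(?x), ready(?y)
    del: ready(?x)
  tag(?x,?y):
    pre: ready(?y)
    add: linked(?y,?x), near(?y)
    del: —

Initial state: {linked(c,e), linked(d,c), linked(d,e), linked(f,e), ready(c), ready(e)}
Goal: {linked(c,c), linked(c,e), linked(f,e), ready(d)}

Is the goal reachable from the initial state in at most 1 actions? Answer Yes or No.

1. flip(c,e)  →  {linked(c,c), linked(c,e), linked(d,c), linked(d,e), linked(f,e), near(e), ready(c)}
2. free(c,d)  →  {linked(c,c), linked(c,e), linked(d,c), linked(d,e), linked(f,e), near(c), near(e), ready(d)}
optimal plan length = 2; 2 > 1

No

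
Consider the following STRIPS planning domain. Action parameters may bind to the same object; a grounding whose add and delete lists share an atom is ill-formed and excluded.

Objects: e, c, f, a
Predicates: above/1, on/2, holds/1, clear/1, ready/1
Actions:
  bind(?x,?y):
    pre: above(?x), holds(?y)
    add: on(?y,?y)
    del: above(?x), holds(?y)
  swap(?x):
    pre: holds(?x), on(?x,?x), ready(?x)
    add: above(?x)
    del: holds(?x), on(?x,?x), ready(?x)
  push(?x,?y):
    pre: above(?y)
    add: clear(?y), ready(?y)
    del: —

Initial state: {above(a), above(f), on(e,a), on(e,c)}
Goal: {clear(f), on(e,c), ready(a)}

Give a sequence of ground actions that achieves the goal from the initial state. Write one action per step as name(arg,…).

push(e,f); push(e,a)

1. push(e,f)  →  {above(a), above(f), clear(f), on(e,a), on(e,c), ready(f)}
2. push(e,a)  →  {above(a), above(f), clear(a), clear(f), on(e,a), on(e,c), ready(a), ready(f)}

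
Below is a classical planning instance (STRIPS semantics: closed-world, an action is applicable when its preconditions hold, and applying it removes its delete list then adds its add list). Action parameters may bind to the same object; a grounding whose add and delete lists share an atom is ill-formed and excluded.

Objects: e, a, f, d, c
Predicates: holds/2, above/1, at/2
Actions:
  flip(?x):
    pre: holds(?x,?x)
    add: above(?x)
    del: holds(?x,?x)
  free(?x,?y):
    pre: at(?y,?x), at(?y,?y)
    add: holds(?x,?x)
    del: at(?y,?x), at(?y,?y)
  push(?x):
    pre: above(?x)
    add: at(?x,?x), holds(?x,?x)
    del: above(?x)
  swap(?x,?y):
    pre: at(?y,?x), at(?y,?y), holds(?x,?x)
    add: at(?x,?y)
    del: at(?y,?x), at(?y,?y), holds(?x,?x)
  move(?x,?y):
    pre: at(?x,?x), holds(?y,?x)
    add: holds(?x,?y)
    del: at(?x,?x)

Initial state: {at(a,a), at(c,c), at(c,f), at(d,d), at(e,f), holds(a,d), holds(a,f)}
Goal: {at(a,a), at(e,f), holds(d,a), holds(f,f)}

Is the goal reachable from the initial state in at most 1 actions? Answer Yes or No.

No

1. free(f,c)  →  {at(a,a), at(d,d), at(e,f), holds(a,d), holds(a,f), holds(f,f)}
2. move(d,a)  →  {at(a,a), at(e,f), holds(a,d), holds(a,f), holds(d,a), holds(f,f)}
optimal plan length = 2; 2 > 1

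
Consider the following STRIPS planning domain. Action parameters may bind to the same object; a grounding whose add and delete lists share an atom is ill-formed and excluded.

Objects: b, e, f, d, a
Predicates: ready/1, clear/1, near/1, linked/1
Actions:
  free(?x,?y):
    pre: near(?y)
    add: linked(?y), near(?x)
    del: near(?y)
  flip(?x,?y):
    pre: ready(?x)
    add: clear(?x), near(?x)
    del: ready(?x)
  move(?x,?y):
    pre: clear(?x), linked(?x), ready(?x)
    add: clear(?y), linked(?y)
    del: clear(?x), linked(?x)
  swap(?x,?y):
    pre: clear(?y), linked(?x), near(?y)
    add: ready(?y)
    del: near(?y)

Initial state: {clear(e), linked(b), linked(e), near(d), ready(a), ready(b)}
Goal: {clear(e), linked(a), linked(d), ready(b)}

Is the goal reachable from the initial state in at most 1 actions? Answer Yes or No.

1. free(a,d)  →  {clear(e), linked(b), linked(d), linked(e), near(a), ready(a), ready(b)}
2. free(b,a)  →  {clear(e), linked(a), linked(b), linked(d), linked(e), near(b), ready(a), ready(b)}
optimal plan length = 2; 2 > 1

No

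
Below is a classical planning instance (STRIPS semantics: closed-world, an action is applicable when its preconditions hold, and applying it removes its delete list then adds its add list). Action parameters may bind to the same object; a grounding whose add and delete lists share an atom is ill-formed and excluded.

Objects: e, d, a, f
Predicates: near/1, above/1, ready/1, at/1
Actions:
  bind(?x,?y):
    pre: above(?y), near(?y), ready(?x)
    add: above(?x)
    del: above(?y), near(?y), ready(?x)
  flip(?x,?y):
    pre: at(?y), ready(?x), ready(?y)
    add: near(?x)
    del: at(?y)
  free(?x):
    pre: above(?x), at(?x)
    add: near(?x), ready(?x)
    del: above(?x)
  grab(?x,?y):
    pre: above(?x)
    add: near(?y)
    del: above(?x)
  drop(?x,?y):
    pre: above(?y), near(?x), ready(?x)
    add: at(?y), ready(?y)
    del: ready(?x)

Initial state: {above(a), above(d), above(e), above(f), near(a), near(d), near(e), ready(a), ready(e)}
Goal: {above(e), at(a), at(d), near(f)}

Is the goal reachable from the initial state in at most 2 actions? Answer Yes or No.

No

1. grab(f,f)  →  {above(a), above(d), above(e), near(a), near(d), near(e), near(f), ready(a), ready(e)}
2. drop(e,d)  →  {above(a), above(d), above(e), at(d), near(a), near(d), near(e), near(f), ready(a), ready(d)}
3. drop(d,a)  →  {above(a), above(d), above(e), at(a), at(d), near(a), near(d), near(e), near(f), ready(a)}
optimal plan length = 3; 3 > 2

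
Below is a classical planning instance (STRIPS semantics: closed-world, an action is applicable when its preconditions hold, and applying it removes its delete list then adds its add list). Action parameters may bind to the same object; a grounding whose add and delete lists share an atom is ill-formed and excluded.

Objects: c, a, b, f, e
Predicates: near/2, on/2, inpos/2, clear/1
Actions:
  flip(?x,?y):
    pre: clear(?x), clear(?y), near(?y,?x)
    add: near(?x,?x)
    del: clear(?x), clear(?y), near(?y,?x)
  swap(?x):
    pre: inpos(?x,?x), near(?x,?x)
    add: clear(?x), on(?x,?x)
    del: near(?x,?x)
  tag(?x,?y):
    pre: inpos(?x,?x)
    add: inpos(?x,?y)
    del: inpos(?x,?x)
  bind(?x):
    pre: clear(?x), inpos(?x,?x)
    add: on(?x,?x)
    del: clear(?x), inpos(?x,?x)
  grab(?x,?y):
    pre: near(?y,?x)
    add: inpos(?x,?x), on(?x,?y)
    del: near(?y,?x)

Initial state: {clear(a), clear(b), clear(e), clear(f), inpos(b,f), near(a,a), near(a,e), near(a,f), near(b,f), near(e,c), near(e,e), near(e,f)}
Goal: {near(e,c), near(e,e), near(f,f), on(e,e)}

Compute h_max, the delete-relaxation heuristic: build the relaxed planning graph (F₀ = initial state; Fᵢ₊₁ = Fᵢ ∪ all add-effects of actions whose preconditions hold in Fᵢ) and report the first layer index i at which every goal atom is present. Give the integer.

1

F0 = init (12 atoms)
F1 = F0 ∪ {inpos(a,a), inpos(c,c), inpos(e,e), inpos(f,f), near(f,f), on(a,a), on(c,e), on(e,a), on(e,e), on(f,a), on(f,b), on(f,e)}  (24 atoms)
goal ⊆ F1  ⇒  h_max = 1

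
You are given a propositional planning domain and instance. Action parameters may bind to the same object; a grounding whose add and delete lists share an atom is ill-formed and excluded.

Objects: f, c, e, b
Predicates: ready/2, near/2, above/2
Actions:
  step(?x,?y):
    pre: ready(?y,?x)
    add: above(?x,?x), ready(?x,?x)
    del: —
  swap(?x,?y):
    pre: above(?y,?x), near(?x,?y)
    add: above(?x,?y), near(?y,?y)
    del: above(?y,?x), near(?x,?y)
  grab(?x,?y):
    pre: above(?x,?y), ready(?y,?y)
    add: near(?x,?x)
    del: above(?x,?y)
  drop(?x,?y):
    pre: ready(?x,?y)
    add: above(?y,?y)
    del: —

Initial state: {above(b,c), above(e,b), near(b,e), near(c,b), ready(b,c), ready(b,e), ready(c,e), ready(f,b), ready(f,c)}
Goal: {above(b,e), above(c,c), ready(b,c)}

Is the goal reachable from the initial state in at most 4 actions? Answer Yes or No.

Yes

1. step(c,f)  →  {above(b,c), above(c,c), above(e,b), near(b,e), near(c,b), ready(b,c), ready(b,e), ready(c,c), ready(c,e), ready(f,b), ready(f,c)}
2. swap(b,e)  →  {above(b,c), above(b,e), above(c,c), near(c,b), near(e,e), ready(b,c), ready(b,e), ready(c,c), ready(c,e), ready(f,b), ready(f,c)}
optimal plan length = 2; 2 ≤ 4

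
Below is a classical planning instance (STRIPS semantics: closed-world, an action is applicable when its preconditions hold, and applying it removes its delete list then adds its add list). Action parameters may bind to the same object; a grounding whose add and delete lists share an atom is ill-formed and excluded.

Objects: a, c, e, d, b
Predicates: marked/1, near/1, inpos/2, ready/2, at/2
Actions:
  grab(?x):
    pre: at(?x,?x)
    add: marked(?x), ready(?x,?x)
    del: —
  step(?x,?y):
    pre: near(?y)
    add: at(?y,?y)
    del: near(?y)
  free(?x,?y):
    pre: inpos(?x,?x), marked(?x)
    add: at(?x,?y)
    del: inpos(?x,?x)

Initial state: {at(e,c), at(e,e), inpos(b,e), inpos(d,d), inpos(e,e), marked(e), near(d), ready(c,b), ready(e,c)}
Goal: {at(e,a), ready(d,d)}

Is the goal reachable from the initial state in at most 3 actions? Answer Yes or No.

Yes

1. step(a,d)  →  {at(d,d), at(e,c), at(e,e), inpos(b,e), inpos(d,d), inpos(e,e), marked(e), ready(c,b), ready(e,c)}
2. grab(d)  →  {at(d,d), at(e,c), at(e,e), inpos(b,e), inpos(d,d), inpos(e,e), marked(d), marked(e), ready(c,b), ready(d,d), ready(e,c)}
3. free(e,a)  →  {at(d,d), at(e,a), at(e,c), at(e,e), inpos(b,e), inpos(d,d), marked(d), marked(e), ready(c,b), ready(d,d), ready(e,c)}
optimal plan length = 3; 3 ≤ 3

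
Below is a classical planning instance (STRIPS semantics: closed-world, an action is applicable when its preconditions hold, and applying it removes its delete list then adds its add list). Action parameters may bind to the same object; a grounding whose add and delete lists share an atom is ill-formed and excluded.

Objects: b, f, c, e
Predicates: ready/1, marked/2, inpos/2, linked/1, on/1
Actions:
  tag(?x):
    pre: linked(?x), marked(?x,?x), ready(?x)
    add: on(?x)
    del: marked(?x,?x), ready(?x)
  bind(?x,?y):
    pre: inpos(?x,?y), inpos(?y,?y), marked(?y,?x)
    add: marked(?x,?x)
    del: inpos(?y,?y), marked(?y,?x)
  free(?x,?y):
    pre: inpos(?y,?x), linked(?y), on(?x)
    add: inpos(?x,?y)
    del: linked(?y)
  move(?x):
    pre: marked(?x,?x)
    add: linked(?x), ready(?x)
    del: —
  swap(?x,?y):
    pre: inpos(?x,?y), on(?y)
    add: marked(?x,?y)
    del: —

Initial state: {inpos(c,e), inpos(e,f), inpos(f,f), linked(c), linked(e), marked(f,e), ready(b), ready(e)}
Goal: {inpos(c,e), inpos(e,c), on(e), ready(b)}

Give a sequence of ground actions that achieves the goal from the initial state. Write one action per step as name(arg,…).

bind(e,f); tag(e); free(e,c)

1. bind(e,f)  →  {inpos(c,e), inpos(e,f), linked(c), linked(e), marked(e,e), ready(b), ready(e)}
2. tag(e)  →  {inpos(c,e), inpos(e,f), linked(c), linked(e), on(e), ready(b)}
3. free(e,c)  →  {inpos(c,e), inpos(e,c), inpos(e,f), linked(e), on(e), ready(b)}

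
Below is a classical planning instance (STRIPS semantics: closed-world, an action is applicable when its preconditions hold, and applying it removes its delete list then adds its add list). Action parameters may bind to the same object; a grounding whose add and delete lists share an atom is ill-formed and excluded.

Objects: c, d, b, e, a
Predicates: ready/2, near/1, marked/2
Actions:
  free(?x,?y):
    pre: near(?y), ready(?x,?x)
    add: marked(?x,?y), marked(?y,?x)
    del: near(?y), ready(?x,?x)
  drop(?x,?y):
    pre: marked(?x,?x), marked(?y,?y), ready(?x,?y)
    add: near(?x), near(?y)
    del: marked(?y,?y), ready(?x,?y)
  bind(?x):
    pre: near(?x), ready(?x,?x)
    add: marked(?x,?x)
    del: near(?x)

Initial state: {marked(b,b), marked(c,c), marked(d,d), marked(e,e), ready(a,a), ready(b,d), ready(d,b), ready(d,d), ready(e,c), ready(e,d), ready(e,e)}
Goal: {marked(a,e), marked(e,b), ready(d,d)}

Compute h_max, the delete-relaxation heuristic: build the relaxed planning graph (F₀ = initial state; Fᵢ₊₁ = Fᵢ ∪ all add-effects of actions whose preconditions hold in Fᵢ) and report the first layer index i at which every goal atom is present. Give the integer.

F0 = init (11 atoms)
F1 = F0 ∪ {near(b), near(c), near(d), near(e)}  (15 atoms)
F2 = F1 ∪ {marked(a,b), marked(a,c), marked(a,d), marked(a,e), marked(b,a), marked(b,d), marked(b,e), marked(c,a), marked(c,d), marked(c,e), marked(d,a), marked(d,b), marked(d,c), marked(d,e), marked(e,a), marked(e,b), marked(e,c), marked(e,d)}  (33 atoms)
goal ⊆ F2  ⇒  h_max = 2

2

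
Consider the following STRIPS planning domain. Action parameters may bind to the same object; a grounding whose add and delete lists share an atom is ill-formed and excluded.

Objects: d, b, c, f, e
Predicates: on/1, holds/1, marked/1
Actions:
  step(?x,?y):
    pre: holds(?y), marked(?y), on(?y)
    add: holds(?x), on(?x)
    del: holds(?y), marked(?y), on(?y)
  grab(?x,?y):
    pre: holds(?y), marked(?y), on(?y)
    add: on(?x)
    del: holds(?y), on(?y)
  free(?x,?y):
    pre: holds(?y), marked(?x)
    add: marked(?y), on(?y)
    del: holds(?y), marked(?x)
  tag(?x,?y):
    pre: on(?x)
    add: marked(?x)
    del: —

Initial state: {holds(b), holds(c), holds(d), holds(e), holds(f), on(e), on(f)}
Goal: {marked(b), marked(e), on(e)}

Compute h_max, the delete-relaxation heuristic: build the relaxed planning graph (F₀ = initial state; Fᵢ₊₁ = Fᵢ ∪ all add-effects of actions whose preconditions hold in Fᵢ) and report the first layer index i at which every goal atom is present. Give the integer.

F0 = init (7 atoms)
F1 = F0 ∪ {marked(e), marked(f)}  (9 atoms)
F2 = F1 ∪ {marked(b), marked(c), marked(d), on(b), on(c), on(d)}  (15 atoms)
goal ⊆ F2  ⇒  h_max = 2

2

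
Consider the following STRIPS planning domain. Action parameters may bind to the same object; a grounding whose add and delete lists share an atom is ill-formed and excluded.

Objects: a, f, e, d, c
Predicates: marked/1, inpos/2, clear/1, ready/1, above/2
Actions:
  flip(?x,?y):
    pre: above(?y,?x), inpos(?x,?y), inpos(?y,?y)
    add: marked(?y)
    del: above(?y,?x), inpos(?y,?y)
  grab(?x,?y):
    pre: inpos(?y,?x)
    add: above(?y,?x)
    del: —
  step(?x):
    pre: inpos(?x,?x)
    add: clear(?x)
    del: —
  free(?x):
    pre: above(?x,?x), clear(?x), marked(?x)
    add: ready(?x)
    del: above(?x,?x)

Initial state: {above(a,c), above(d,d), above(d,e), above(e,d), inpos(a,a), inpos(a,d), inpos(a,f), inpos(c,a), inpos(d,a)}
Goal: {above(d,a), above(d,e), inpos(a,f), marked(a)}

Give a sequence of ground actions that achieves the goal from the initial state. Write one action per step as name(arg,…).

flip(c,a); grab(a,d)

1. flip(c,a)  →  {above(d,d), above(d,e), above(e,d), inpos(a,d), inpos(a,f), inpos(c,a), inpos(d,a), marked(a)}
2. grab(a,d)  →  {above(d,a), above(d,d), above(d,e), above(e,d), inpos(a,d), inpos(a,f), inpos(c,a), inpos(d,a), marked(a)}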